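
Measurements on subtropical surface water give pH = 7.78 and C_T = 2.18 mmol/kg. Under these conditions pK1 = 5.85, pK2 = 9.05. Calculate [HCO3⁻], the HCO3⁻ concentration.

[HCO3⁻] = 2.05 mmol/kg

α₁ = 1 / (1 + [H⁺]/K1 + K2/[H⁺]) = 1 / (1 + 10^-1.93 + 10^-1.27)
   = 1 / (1 + 0.011749 + 0.053703) = 1/1.0655 = 0.9386
[HCO3⁻] = α₁ × DIC = 0.9386 × 2.18 = 2.05 mmol/kg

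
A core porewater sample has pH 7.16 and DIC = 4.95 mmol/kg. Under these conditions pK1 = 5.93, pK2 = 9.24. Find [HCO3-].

[HCO3⁻] = 4.64 mmol/kg

α₁ = 1 / (1 + [H⁺]/K1 + K2/[H⁺]) = 1 / (1 + 10^-1.23 + 10^-2.08)
   = 1 / (1 + 0.058884 + 0.0083176) = 1/1.0672 = 0.9370
[HCO3⁻] = α₁ × DIC = 0.9370 × 4.95 = 4.64 mmol/kg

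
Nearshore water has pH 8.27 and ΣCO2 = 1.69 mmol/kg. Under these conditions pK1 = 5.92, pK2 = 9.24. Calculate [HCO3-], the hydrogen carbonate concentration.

α₁ = 1 / (1 + [H⁺]/K1 + K2/[H⁺]) = 1 / (1 + 10^-2.35 + 10^-0.97)
   = 1 / (1 + 0.0044668 + 0.10715) = 1/1.1116 = 0.8996
[HCO3⁻] = α₁ × DIC = 0.8996 × 1.69 = 1.52 mmol/kg

[HCO3⁻] = 1.52 mmol/kg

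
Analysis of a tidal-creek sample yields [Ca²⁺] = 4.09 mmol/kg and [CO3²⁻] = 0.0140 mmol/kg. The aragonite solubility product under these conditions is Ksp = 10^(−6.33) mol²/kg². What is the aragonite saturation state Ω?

Ksp = 10^(−6.33) = 4.677×10^-7
Ω = [Ca²⁺][CO3²⁻]/Ksp = (4.09×10^-3)(0.0140×10^-3) / 4.677×10^-7 = 0.122

Ω = 0.122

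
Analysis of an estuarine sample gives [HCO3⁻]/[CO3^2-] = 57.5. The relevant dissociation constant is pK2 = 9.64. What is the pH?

pH = 7.88

From K2 = [H⁺][CO3^2-]/[HCO3⁻]:  pH = pK2 − log₁₀([HCO3⁻]/[CO3^2-])
log₁₀(57.5) = +1.760
pH = 9.64 − (+1.760) = 7.88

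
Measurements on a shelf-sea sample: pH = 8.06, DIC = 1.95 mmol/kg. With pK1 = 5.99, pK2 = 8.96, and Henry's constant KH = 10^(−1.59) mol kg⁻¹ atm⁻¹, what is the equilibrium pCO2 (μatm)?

α₀ = 1 / (1 + K1/[H⁺] + K1K2/[H⁺]²) = 1 / (1 + 10^+2.07 + 10^+1.17)
   = 1 / (1 + 117.49 + 14.791) = 1/133.28 = 0.007503
[CO2*] = α₀ × DIC = 0.007503 × 1.95 = 0.01463 mmol/kg = 14.63 μmol/kg
pCO2 = [CO2*]/KH = 1.463×10^-5 / 2.570×10^-2 = 569 μatm

pCO2 = 569 μatm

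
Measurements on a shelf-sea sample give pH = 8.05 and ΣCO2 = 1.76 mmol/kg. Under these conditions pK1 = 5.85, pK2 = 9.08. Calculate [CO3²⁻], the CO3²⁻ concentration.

α₂ = 1 / (1 + [H⁺]/K2 + [H⁺]²/(K1K2)) = 1 / (1 + 10^+1.03 + 10^-1.17)
   = 1 / (1 + 10.715 + 0.067608) = 1/11.783 = 0.08487
[CO3²⁻] = α₂ × DIC = 0.08487 × 1.76 = 0.149 mmol/kg

[CO3²⁻] = 0.149 mmol/kg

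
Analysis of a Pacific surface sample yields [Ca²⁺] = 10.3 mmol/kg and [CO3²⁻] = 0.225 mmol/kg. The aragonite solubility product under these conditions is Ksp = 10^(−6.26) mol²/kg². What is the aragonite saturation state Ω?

Ω = 4.22

Ksp = 10^(−6.26) = 5.495×10^-7
Ω = [Ca²⁺][CO3²⁻]/Ksp = (10.3×10^-3)(0.225×10^-3) / 5.495×10^-7 = 4.22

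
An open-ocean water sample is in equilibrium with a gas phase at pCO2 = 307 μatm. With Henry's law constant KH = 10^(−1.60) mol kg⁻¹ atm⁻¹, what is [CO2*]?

KH = 10^(−1.60) = 2.512×10^-2 mol kg⁻¹ atm⁻¹
[CO2*] = KH · pCO2 = 2.512×10^-2 × 307×10^-6 atm = 7.71×10^-6 mol/kg

[CO2*] = 7.71 μmol/kg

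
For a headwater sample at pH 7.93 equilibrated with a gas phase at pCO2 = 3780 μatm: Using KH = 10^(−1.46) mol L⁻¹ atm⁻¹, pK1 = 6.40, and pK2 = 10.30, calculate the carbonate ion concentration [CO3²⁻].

[CO3²⁻] = 18.9 μmol/L

[CO2*] = KH · pCO2 = 10^(−1.46) × 3780×10^-6 = 1.311×10^-4 mol/L
α₀ = 1/(1 + K1/[H⁺] + K1K2/[H⁺]²) = 1/(1 + 10^+1.53 + 10^-0.84) = 0.02855
DIC = [CO2*]/α₀ = 1.311×10^-4 / 0.02855 = 4.591 mmol/L
[CO3²⁻] = α₂·DIC; α₂ = 0.004126, so [CO3²⁻] = 0.004126 × 4.591 = 0.0189 mmol/L = 18.9 μmol/L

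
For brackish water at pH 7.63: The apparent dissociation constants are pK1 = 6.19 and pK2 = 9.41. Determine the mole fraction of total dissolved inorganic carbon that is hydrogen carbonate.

α₁ = 0.950

α₁ = 1 / (1 + [H⁺]/K1 + K2/[H⁺]) = 1 / (1 + 10^-1.44 + 10^-1.78)
   = 1 / (1 + 0.036308 + 0.016596) = 1/1.0529 = 0.9498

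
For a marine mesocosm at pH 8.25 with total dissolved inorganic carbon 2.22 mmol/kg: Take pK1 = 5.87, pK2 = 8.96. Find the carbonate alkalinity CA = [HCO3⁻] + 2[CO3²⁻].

CA = [HCO3⁻] + 2[CO3²⁻] = (α₁ + 2α₂)·DIC
At pH 8.25: [H⁺]/K1 = 10^-2.38 = 0.0041687, K2/[H⁺] = 10^-0.71 = 0.19498
α₁ = 1/(1 + 0.0041687 + 0.19498) = 1/1.1992 = 0.8339; α₂ = α₁·K2/[H⁺] = 0.1626
α₁ + 2α₂ = 1.1591
CA = 1.1591 × 2.22 = 2.57 mmol/kg

CA = 2.57 mmol/kg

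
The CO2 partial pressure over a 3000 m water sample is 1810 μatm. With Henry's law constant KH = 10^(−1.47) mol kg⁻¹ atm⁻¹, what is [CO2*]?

KH = 10^(−1.47) = 3.388×10^-2 mol kg⁻¹ atm⁻¹
[CO2*] = KH · pCO2 = 3.388×10^-2 × 1810×10^-6 atm = 6.13×10^-5 mol/kg

[CO2*] = 61.3 μmol/kg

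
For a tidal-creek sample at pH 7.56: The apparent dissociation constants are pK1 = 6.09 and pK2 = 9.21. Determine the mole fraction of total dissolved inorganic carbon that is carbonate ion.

α₂ = 0.0212

α₂ = 1 / (1 + [H⁺]/K2 + [H⁺]²/(K1K2)) = 1 / (1 + 10^+1.65 + 10^+0.18)
   = 1 / (1 + 44.668 + 1.5136) = 1/47.182 = 0.02119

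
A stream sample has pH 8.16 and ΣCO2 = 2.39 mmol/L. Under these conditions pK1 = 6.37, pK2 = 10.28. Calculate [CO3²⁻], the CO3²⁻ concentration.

α₂ = 1 / (1 + [H⁺]/K2 + [H⁺]²/(K1K2)) = 1 / (1 + 10^+2.12 + 10^+0.33)
   = 1 / (1 + 131.83 + 2.1380) = 1/134.96 = 0.007409
[CO3²⁻] = α₂ × DIC = 0.007409 × 2.39 = 0.0177 mmol/L = 17.7 μmol/L

[CO3²⁻] = 17.7 μmol/L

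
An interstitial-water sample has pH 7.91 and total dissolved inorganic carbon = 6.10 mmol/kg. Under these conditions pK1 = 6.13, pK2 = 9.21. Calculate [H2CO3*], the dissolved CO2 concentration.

[CO2*] = 0.0949 mmol/kg

α₀ = 1 / (1 + K1/[H⁺] + K1K2/[H⁺]²) = 1 / (1 + 10^+1.78 + 10^+0.48)
   = 1 / (1 + 60.256 + 3.0200) = 1/64.276 = 0.01556
[CO2*] = α₀ × DIC = 0.01556 × 6.10 = 0.0949 mmol/kg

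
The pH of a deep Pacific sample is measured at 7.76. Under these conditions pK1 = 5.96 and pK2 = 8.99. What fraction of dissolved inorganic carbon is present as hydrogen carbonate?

α₁ = 0.930

α₁ = 1 / (1 + [H⁺]/K1 + K2/[H⁺]) = 1 / (1 + 10^-1.80 + 10^-1.23)
   = 1 / (1 + 0.015849 + 0.058884) = 1/1.0747 = 0.9305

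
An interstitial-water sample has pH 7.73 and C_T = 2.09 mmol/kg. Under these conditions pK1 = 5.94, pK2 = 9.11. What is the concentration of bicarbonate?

[HCO3⁻] = 1.98 mmol/kg

α₁ = 1 / (1 + [H⁺]/K1 + K2/[H⁺]) = 1 / (1 + 10^-1.79 + 10^-1.38)
   = 1 / (1 + 0.016218 + 0.041687) = 1/1.0579 = 0.9453
[HCO3⁻] = α₁ × DIC = 0.9453 × 2.09 = 1.98 mmol/kg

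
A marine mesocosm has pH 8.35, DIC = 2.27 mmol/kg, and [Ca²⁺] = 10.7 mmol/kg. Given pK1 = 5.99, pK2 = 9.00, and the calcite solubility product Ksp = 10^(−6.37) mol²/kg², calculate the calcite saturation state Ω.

α₂ = 1 / (1 + [H⁺]/K2 + [H⁺]²/(K1K2)) = 1 / (1 + 10^+0.65 + 10^-1.71)
   = 1 / (1 + 4.4668 + 0.019498) = 1/5.4863 = 0.1823
[CO3²⁻] = α₂ × DIC = 0.1823 × 2.27 = 0.4138 mmol/kg
Ksp = 10^(−6.37) = 4.266×10^-7
Ω = [Ca²⁺][CO3²⁻]/Ksp = (10.7×10^-3)(4.138×10^-4) / 4.266×10^-7 = 10.4

Ω = 10.4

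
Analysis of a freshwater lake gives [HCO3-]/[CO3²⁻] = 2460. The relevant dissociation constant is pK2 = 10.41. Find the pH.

pH = 7.02

From K2 = [H⁺][CO3²⁻]/[HCO3-]:  pH = pK2 − log₁₀([HCO3-]/[CO3²⁻])
log₁₀(2460) = +3.391
pH = 10.41 − (+3.391) = 7.02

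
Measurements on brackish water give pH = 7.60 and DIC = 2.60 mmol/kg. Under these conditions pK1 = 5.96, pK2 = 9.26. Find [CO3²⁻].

α₂ = 1 / (1 + [H⁺]/K2 + [H⁺]²/(K1K2)) = 1 / (1 + 10^+1.66 + 10^+0.02)
   = 1 / (1 + 45.709 + 1.0471) = 1/47.756 = 0.02094
[CO3²⁻] = α₂ × DIC = 0.02094 × 2.60 = 0.0544 mmol/kg

[CO3²⁻] = 0.0544 mmol/kg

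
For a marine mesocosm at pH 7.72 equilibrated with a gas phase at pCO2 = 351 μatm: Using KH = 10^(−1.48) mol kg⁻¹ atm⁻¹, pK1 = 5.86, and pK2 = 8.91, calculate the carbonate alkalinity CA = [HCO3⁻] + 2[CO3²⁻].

[CO2*] = KH · pCO2 = 10^(−1.48) × 351×10^-6 = 1.162×10^-5 mol/kg
α₀ = 1/(1 + K1/[H⁺] + K1K2/[H⁺]²) = 1/(1 + 10^+1.86 + 10^+0.67) = 0.01280
DIC = [CO2*]/α₀ = 1.162×10^-5 / 0.01280 = 0.9080 mmol/kg
CA = (α₁ + 2α₂)·DIC = (0.9273 + 2×0.05987) × 0.9080 = 0.951 mmol/kg

CA = 0.951 mmol/kg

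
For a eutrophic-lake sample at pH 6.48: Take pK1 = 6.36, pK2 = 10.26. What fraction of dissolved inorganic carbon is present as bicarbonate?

α₁ = 0.569

α₁ = 1 / (1 + [H⁺]/K1 + K2/[H⁺]) = 1 / (1 + 10^-0.12 + 10^-3.78)
   = 1 / (1 + 0.75858 + 0.00016596) = 1/1.7587 = 0.5686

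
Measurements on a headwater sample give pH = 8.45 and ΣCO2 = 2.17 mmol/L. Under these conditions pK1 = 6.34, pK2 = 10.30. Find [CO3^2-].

α₂ = 1 / (1 + [H⁺]/K2 + [H⁺]²/(K1K2)) = 1 / (1 + 10^+1.85 + 10^-0.26)
   = 1 / (1 + 70.795 + 0.54954) = 1/72.344 = 0.01382
[CO3²⁻] = α₂ × DIC = 0.01382 × 2.17 = 0.0300 mmol/L

[CO3²⁻] = 0.0300 mmol/L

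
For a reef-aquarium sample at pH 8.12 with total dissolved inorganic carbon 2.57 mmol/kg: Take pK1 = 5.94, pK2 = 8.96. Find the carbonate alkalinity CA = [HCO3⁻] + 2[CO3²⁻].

CA = [HCO3⁻] + 2[CO3²⁻] = (α₁ + 2α₂)·DIC
At pH 8.12: [H⁺]/K1 = 10^-2.18 = 0.0066069, K2/[H⁺] = 10^-0.84 = 0.14454
α₁ = 1/(1 + 0.0066069 + 0.14454) = 1/1.1512 = 0.8687; α₂ = α₁·K2/[H⁺] = 0.1256
α₁ + 2α₂ = 1.1198
CA = 1.1198 × 2.57 = 2.88 mmol/kg

CA = 2.88 mmol/kg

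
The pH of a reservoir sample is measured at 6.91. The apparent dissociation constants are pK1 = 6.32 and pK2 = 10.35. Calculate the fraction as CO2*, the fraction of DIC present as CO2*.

α₀ = 1 / (1 + K1/[H⁺] + K1K2/[H⁺]²) = 1 / (1 + 10^+0.59 + 10^-2.85)
   = 1 / (1 + 3.8905 + 0.0014125) = 1/4.8919 = 0.2044

α₀ = 0.204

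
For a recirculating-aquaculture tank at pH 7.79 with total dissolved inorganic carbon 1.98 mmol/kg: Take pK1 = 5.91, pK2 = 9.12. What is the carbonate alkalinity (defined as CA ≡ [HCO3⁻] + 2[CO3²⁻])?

CA = 2.04 mmol/kg

CA = [HCO3⁻] + 2[CO3²⁻] = (α₁ + 2α₂)·DIC
At pH 7.79: [H⁺]/K1 = 10^-1.88 = 0.013183, K2/[H⁺] = 10^-1.33 = 0.046774
α₁ = 1/(1 + 0.013183 + 0.046774) = 1/1.0600 = 0.9434; α₂ = α₁·K2/[H⁺] = 0.04413
α₁ + 2α₂ = 1.0317
CA = 1.0317 × 1.98 = 2.04 mmol/kg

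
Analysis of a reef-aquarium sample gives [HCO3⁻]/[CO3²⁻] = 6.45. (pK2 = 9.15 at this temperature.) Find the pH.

From K2 = [H⁺][CO3²⁻]/[HCO3⁻]:  pH = pK2 − log₁₀([HCO3⁻]/[CO3²⁻])
log₁₀(6.45) = +0.810
pH = 9.15 − (+0.810) = 8.34

pH = 8.34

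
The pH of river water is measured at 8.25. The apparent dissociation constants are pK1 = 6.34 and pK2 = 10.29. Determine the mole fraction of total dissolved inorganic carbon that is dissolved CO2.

α₀ = 0.0120

α₀ = 1 / (1 + K1/[H⁺] + K1K2/[H⁺]²) = 1 / (1 + 10^+1.91 + 10^-0.13)
   = 1 / (1 + 81.283 + 0.74131) = 1/83.024 = 0.01204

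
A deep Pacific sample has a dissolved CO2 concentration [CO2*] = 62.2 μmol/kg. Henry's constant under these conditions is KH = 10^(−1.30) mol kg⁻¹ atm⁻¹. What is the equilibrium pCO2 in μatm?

KH = 10^(−1.30) = 5.012×10^-2 mol kg⁻¹ atm⁻¹
pCO2 = [CO2*]/KH = 62.2×10^-6 / 5.012×10^-2 = 1.24×10^-3 atm = 1240 μatm

pCO2 = 1240 μatm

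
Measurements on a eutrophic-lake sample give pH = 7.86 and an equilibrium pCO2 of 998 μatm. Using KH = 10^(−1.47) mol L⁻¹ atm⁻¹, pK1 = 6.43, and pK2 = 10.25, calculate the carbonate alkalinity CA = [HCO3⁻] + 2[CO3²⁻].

CA = 0.918 mmol/L

[CO2*] = KH · pCO2 = 10^(−1.47) × 998×10^-6 = 3.382×10^-5 mol/L
α₀ = 1/(1 + K1/[H⁺] + K1K2/[H⁺]²) = 1/(1 + 10^+1.43 + 10^-0.96) = 0.03568
DIC = [CO2*]/α₀ = 3.382×10^-5 / 0.03568 = 0.9477 mmol/L
CA = (α₁ + 2α₂)·DIC = (0.9604 + 2×0.003913) × 0.9477 = 0.918 mmol/L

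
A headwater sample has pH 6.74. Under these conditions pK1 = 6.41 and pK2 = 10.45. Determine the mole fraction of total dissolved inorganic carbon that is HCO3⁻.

α₁ = 0.681

α₁ = 1 / (1 + [H⁺]/K1 + K2/[H⁺]) = 1 / (1 + 10^-0.33 + 10^-3.71)
   = 1 / (1 + 0.46774 + 0.00019498) = 1/1.4679 = 0.6812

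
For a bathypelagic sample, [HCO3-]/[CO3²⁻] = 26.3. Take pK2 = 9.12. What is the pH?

pH = 7.70

From K2 = [H⁺][CO3²⁻]/[HCO3-]:  pH = pK2 − log₁₀([HCO3-]/[CO3²⁻])
log₁₀(26.3) = +1.420
pH = 9.12 − (+1.420) = 7.70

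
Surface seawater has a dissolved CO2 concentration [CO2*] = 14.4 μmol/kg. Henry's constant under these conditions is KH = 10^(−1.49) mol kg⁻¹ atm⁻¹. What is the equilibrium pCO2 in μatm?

KH = 10^(−1.49) = 3.236×10^-2 mol kg⁻¹ atm⁻¹
pCO2 = [CO2*]/KH = 14.4×10^-6 / 3.236×10^-2 = 4.45×10^-4 atm = 445 μatm

pCO2 = 445 μatm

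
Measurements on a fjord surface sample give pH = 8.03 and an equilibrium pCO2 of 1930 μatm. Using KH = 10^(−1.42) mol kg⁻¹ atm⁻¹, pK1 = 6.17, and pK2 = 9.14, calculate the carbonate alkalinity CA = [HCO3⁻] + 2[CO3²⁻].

[CO2*] = KH · pCO2 = 10^(−1.42) × 1930×10^-6 = 7.338×10^-5 mol/kg
α₀ = 1/(1 + K1/[H⁺] + K1K2/[H⁺]²) = 1/(1 + 10^+1.86 + 10^+0.75) = 0.01265
DIC = [CO2*]/α₀ = 7.338×10^-5 / 0.01265 = 5.802 mmol/kg
CA = (α₁ + 2α₂)·DIC = (0.9162 + 2×0.07112) × 5.802 = 6.14 mmol/kg

CA = 6.14 mmol/kg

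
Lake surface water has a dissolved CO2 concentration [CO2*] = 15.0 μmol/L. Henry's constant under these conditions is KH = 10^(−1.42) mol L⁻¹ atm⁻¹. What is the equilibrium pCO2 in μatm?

pCO2 = 395 μatm

KH = 10^(−1.42) = 3.802×10^-2 mol L⁻¹ atm⁻¹
pCO2 = [CO2*]/KH = 15.0×10^-6 / 3.802×10^-2 = 3.95×10^-4 atm = 395 μatm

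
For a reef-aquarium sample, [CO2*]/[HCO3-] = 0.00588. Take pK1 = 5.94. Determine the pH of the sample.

pH = 8.17

From K1 = [H⁺][HCO3-]/[CO2*]:  pH = pK1 − log₁₀([CO2*]/[HCO3-])
log₁₀(0.00588) = -2.231
pH = 5.94 − (-2.231) = 8.17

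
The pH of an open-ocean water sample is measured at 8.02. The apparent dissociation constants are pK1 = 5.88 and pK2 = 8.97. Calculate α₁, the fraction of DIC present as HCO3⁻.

α₁ = 1 / (1 + [H⁺]/K1 + K2/[H⁺]) = 1 / (1 + 10^-2.14 + 10^-0.95)
   = 1 / (1 + 0.0072444 + 0.11220) = 1/1.1194 = 0.8933

α₁ = 0.893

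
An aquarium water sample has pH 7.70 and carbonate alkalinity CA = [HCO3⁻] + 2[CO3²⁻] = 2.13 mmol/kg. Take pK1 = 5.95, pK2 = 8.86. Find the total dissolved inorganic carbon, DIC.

DIC = 2.03 mmol/kg

CA = [HCO3⁻] + 2[CO3²⁻] = (α₁ + 2α₂)·DIC
At pH 7.70: [H⁺]/K1 = 10^-1.75 = 0.017783, K2/[H⁺] = 10^-1.16 = 0.069183
α₁ = 1/(1 + 0.017783 + 0.069183) = 1/1.0870 = 0.9200; α₂ = α₁·K2/[H⁺] = 0.06365
α₁ + 2α₂ = 1.0473
DIC = CA / (α₁ + 2α₂) = 2.13 / 1.0473 = 2.03 mmol/kg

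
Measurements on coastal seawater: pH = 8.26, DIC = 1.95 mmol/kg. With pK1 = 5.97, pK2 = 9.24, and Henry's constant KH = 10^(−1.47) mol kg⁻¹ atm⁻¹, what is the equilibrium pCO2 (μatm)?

pCO2 = 266 μatm

α₀ = 1 / (1 + K1/[H⁺] + K1K2/[H⁺]²) = 1 / (1 + 10^+2.29 + 10^+1.31)
   = 1 / (1 + 194.98 + 20.417) = 1/216.40 = 0.004621
[CO2*] = α₀ × DIC = 0.004621 × 1.95 = 0.009011 mmol/kg = 9.011 μmol/kg
pCO2 = [CO2*]/KH = 9.011×10^-6 / 3.388×10^-2 = 266 μatm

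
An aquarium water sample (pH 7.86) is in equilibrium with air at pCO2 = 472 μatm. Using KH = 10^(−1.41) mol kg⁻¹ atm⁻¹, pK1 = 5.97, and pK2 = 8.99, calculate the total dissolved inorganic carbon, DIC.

DIC = 1.55 mmol/kg

[CO2*] = KH · pCO2 = 10^(−1.41) × 472×10^-6 = 1.836×10^-5 mol/kg
α₀ = 1/(1 + K1/[H⁺] + K1K2/[H⁺]²) = 1/(1 + 10^+1.89 + 10^+0.76) = 0.01185
DIC = [CO2*]/α₀ = 1.836×10^-5 / 0.01185 = 1.55 mmol/kg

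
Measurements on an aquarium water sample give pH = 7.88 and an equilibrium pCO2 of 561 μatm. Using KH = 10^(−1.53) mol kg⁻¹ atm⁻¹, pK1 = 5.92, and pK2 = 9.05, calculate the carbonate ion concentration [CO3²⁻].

[CO2*] = KH · pCO2 = 10^(−1.53) × 561×10^-6 = 1.656×10^-5 mol/kg
α₀ = 1/(1 + K1/[H⁺] + K1K2/[H⁺]²) = 1/(1 + 10^+1.96 + 10^+0.79) = 0.01017
DIC = [CO2*]/α₀ = 1.656×10^-5 / 0.01017 = 1.629 mmol/kg
[CO3²⁻] = α₂·DIC; α₂ = 0.06268, so [CO3²⁻] = 0.06268 × 1.629 = 0.102 mmol/kg

[CO3²⁻] = 0.102 mmol/kg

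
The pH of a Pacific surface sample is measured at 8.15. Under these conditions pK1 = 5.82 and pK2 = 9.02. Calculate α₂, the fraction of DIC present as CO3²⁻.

α₂ = 1 / (1 + [H⁺]/K2 + [H⁺]²/(K1K2)) = 1 / (1 + 10^+0.87 + 10^-1.46)
   = 1 / (1 + 7.4131 + 0.034674) = 1/8.4478 = 0.1184

α₂ = 0.118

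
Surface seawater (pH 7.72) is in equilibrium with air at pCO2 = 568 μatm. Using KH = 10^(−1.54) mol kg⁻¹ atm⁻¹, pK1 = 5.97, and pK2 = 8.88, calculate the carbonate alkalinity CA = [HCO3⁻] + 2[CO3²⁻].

CA = 1.05 mmol/kg

[CO2*] = KH · pCO2 = 10^(−1.54) × 568×10^-6 = 1.638×10^-5 mol/kg
α₀ = 1/(1 + K1/[H⁺] + K1K2/[H⁺]²) = 1/(1 + 10^+1.75 + 10^+0.59) = 0.01636
DIC = [CO2*]/α₀ = 1.638×10^-5 / 0.01636 = 1.001 mmol/kg
CA = (α₁ + 2α₂)·DIC = (0.9200 + 2×0.06365) × 1.001 = 1.05 mmol/kg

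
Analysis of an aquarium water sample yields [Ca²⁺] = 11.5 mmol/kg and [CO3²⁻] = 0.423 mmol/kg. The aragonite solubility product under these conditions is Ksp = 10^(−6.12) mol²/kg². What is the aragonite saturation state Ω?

Ksp = 10^(−6.12) = 7.586×10^-7
Ω = [Ca²⁺][CO3²⁻]/Ksp = (11.5×10^-3)(0.423×10^-3) / 7.586×10^-7 = 6.41

Ω = 6.41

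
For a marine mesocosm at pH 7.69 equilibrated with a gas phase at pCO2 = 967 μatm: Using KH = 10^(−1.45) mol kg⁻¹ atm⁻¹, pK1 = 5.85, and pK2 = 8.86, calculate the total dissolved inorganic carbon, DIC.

DIC = 2.57 mmol/kg

[CO2*] = KH · pCO2 = 10^(−1.45) × 967×10^-6 = 3.431×10^-5 mol/kg
α₀ = 1/(1 + K1/[H⁺] + K1K2/[H⁺]²) = 1/(1 + 10^+1.84 + 10^+0.67) = 0.01336
DIC = [CO2*]/α₀ = 3.431×10^-5 / 0.01336 = 2.57 mmol/kg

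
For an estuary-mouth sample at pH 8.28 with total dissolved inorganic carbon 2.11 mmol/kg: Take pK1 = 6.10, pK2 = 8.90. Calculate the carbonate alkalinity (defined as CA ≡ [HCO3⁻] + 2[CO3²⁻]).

CA = [HCO3⁻] + 2[CO3²⁻] = (α₁ + 2α₂)·DIC
At pH 8.28: [H⁺]/K1 = 10^-2.18 = 0.0066069, K2/[H⁺] = 10^-0.62 = 0.23988
α₁ = 1/(1 + 0.0066069 + 0.23988) = 1/1.2465 = 0.8023; α₂ = α₁·K2/[H⁺] = 0.1924
α₁ + 2α₂ = 1.1871
CA = 1.1871 × 2.11 = 2.50 mmol/kg

CA = 2.50 mmol/kg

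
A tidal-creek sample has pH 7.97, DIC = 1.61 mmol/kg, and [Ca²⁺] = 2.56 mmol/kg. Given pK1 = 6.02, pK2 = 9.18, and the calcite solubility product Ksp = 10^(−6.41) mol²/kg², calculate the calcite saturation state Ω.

Ω = 0.609

α₂ = 1 / (1 + [H⁺]/K2 + [H⁺]²/(K1K2)) = 1 / (1 + 10^+1.21 + 10^-0.74)
   = 1 / (1 + 16.218 + 0.18197) = 1/17.400 = 0.05747
[CO3²⁻] = α₂ × DIC = 0.05747 × 1.61 = 0.09253 mmol/kg
Ksp = 10^(−6.41) = 3.890×10^-7
Ω = [Ca²⁺][CO3²⁻]/Ksp = (2.56×10^-3)(9.253×10^-5) / 3.890×10^-7 = 0.609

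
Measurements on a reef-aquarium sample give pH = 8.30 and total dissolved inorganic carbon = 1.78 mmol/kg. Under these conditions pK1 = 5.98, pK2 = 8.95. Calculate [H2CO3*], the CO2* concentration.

[CO2*] = 6.93 μmol/kg

α₀ = 1 / (1 + K1/[H⁺] + K1K2/[H⁺]²) = 1 / (1 + 10^+2.32 + 10^+1.67)
   = 1 / (1 + 208.93 + 46.774) = 1/256.70 = 0.003896
[CO2*] = α₀ × DIC = 0.003896 × 1.78 = 0.00693 mmol/kg = 6.93 μmol/kg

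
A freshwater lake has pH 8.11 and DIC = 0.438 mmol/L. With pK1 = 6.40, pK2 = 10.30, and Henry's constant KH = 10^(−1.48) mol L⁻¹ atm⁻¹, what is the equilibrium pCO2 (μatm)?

α₀ = 1 / (1 + K1/[H⁺] + K1K2/[H⁺]²) = 1 / (1 + 10^+1.71 + 10^-0.48)
   = 1 / (1 + 51.286 + 0.33113) = 1/52.617 = 0.01901
[CO2*] = α₀ × DIC = 0.01901 × 0.438 = 0.008324 mmol/L = 8.324 μmol/L
pCO2 = [CO2*]/KH = 8.324×10^-6 / 3.311×10^-2 = 251 μatm

pCO2 = 251 μatm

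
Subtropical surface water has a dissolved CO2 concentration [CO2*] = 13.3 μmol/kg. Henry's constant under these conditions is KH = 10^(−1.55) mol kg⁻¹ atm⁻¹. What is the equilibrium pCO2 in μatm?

pCO2 = 472 μatm

KH = 10^(−1.55) = 2.818×10^-2 mol kg⁻¹ atm⁻¹
pCO2 = [CO2*]/KH = 13.3×10^-6 / 2.818×10^-2 = 4.72×10^-4 atm = 472 μatm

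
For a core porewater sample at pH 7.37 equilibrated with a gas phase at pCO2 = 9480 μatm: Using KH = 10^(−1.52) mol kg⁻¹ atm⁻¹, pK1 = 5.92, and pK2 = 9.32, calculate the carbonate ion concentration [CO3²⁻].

[CO3²⁻] = 0.0905 mmol/kg

[CO2*] = KH · pCO2 = 10^(−1.52) × 9480×10^-6 = 2.863×10^-4 mol/kg
α₀ = 1/(1 + K1/[H⁺] + K1K2/[H⁺]²) = 1/(1 + 10^+1.45 + 10^-0.50) = 0.03390
DIC = [CO2*]/α₀ = 2.863×10^-4 / 0.03390 = 8.446 mmol/kg
[CO3²⁻] = α₂·DIC; α₂ = 0.01072, so [CO3²⁻] = 0.01072 × 8.446 = 0.0905 mmol/kg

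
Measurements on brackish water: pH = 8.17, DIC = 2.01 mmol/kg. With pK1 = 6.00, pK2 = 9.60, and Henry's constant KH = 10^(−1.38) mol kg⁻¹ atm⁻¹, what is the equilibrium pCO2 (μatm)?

α₀ = 1 / (1 + K1/[H⁺] + K1K2/[H⁺]²) = 1 / (1 + 10^+2.17 + 10^+0.74)
   = 1 / (1 + 147.91 + 5.4954) = 1/154.41 = 0.006476
[CO2*] = α₀ × DIC = 0.006476 × 2.01 = 0.01302 mmol/kg = 13.02 μmol/kg
pCO2 = [CO2*]/KH = 1.302×10^-5 / 4.169×10^-2 = 312 μatm

pCO2 = 312 μatm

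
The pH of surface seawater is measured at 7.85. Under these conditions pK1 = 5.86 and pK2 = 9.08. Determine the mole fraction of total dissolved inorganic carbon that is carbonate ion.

α₂ = 1 / (1 + [H⁺]/K2 + [H⁺]²/(K1K2)) = 1 / (1 + 10^+1.23 + 10^-0.76)
   = 1 / (1 + 16.982 + 0.17378) = 1/18.156 = 0.05508

α₂ = 0.0551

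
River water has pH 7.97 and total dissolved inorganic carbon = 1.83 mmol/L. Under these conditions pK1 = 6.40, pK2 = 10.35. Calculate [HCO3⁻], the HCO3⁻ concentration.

[HCO3⁻] = 1.77 mmol/L

α₁ = 1 / (1 + [H⁺]/K1 + K2/[H⁺]) = 1 / (1 + 10^-1.57 + 10^-2.38)
   = 1 / (1 + 0.026915 + 0.0041687) = 1/1.0311 = 0.9699
[HCO3⁻] = α₁ × DIC = 0.9699 × 1.83 = 1.77 mmol/L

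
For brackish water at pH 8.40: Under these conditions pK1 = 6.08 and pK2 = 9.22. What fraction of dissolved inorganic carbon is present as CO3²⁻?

α₂ = 0.131

α₂ = 1 / (1 + [H⁺]/K2 + [H⁺]²/(K1K2)) = 1 / (1 + 10^+0.82 + 10^-1.50)
   = 1 / (1 + 6.6069 + 0.031623) = 1/7.6386 = 0.1309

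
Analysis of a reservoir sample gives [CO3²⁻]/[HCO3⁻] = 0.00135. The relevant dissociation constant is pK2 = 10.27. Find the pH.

pH = 7.40

From K2 = [H⁺][CO3²⁻]/[HCO3⁻]:  pH = pK2 + log₁₀([CO3²⁻]/[HCO3⁻])
log₁₀(0.00135) = -2.870
pH = 10.27 + (-2.870) = 7.40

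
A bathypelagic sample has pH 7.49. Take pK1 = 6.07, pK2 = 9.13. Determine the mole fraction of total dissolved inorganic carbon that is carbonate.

α₂ = 0.0216

α₂ = 1 / (1 + [H⁺]/K2 + [H⁺]²/(K1K2)) = 1 / (1 + 10^+1.64 + 10^+0.22)
   = 1 / (1 + 43.652 + 1.6596) = 1/46.311 = 0.02159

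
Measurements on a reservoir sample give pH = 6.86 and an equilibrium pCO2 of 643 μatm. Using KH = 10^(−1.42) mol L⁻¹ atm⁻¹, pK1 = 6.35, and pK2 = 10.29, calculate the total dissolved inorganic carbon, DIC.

DIC = 0.104 mmol/L

[CO2*] = KH · pCO2 = 10^(−1.42) × 643×10^-6 = 2.445×10^-5 mol/L
α₀ = 1/(1 + K1/[H⁺] + K1K2/[H⁺]²) = 1/(1 + 10^+0.51 + 10^-2.92) = 0.2360
DIC = [CO2*]/α₀ = 2.445×10^-5 / 0.2360 = 0.104 mmol/L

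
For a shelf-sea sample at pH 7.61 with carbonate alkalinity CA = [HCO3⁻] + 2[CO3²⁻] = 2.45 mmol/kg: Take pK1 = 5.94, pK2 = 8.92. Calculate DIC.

DIC = 2.39 mmol/kg

CA = [HCO3⁻] + 2[CO3²⁻] = (α₁ + 2α₂)·DIC
At pH 7.61: [H⁺]/K1 = 10^-1.67 = 0.021380, K2/[H⁺] = 10^-1.31 = 0.048978
α₁ = 1/(1 + 0.021380 + 0.048978) = 1/1.0704 = 0.9343; α₂ = α₁·K2/[H⁺] = 0.04576
α₁ + 2α₂ = 1.0258
DIC = CA / (α₁ + 2α₂) = 2.45 / 1.0258 = 2.39 mmol/kg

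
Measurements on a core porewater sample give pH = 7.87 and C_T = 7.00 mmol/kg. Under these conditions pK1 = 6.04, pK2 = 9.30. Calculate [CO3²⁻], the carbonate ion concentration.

[CO3²⁻] = 0.247 mmol/kg

α₂ = 1 / (1 + [H⁺]/K2 + [H⁺]²/(K1K2)) = 1 / (1 + 10^+1.43 + 10^-0.40)
   = 1 / (1 + 26.915 + 0.39811) = 1/28.313 = 0.03532
[CO3²⁻] = α₂ × DIC = 0.03532 × 7.00 = 0.247 mmol/kg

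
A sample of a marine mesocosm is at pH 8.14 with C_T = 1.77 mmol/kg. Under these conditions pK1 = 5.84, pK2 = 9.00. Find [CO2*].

[CO2*] = 7.76 μmol/kg

α₀ = 1 / (1 + K1/[H⁺] + K1K2/[H⁺]²) = 1 / (1 + 10^+2.30 + 10^+1.44)
   = 1 / (1 + 199.53 + 27.542) = 1/228.07 = 0.004385
[CO2*] = α₀ × DIC = 0.004385 × 1.77 = 0.00776 mmol/kg = 7.76 μmol/kg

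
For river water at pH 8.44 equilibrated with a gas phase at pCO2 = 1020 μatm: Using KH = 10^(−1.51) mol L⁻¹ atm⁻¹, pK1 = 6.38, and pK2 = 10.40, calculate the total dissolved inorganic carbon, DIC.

DIC = 3.69 mmol/L

[CO2*] = KH · pCO2 = 10^(−1.51) × 1020×10^-6 = 3.152×10^-5 mol/L
α₀ = 1/(1 + K1/[H⁺] + K1K2/[H⁺]²) = 1/(1 + 10^+2.06 + 10^+0.10) = 0.008542
DIC = [CO2*]/α₀ = 3.152×10^-5 / 0.008542 = 3.69 mmol/L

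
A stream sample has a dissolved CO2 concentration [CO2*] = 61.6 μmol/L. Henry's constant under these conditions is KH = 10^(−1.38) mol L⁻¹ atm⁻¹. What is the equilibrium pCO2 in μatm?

pCO2 = 1480 μatm

KH = 10^(−1.38) = 4.169×10^-2 mol L⁻¹ atm⁻¹
pCO2 = [CO2*]/KH = 61.6×10^-6 / 4.169×10^-2 = 1.48×10^-3 atm = 1480 μatm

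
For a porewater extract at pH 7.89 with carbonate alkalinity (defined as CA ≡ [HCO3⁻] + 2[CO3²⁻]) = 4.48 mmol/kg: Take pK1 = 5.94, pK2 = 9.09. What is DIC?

CA = [HCO3⁻] + 2[CO3²⁻] = (α₁ + 2α₂)·DIC
At pH 7.89: [H⁺]/K1 = 10^-1.95 = 0.011220, K2/[H⁺] = 10^-1.20 = 0.063096
α₁ = 1/(1 + 0.011220 + 0.063096) = 1/1.0743 = 0.9308; α₂ = α₁·K2/[H⁺] = 0.05873
α₁ + 2α₂ = 1.0483
DIC = CA / (α₁ + 2α₂) = 4.48 / 1.0483 = 4.27 mmol/kg

DIC = 4.27 mmol/kg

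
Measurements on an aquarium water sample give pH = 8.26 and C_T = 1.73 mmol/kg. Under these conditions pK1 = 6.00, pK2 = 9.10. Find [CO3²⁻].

α₂ = 1 / (1 + [H⁺]/K2 + [H⁺]²/(K1K2)) = 1 / (1 + 10^+0.84 + 10^-1.42)
   = 1 / (1 + 6.9183 + 0.038019) = 1/7.9563 = 0.1257
[CO3²⁻] = α₂ × DIC = 0.1257 × 1.73 = 0.217 mmol/kg

[CO3²⁻] = 0.217 mmol/kg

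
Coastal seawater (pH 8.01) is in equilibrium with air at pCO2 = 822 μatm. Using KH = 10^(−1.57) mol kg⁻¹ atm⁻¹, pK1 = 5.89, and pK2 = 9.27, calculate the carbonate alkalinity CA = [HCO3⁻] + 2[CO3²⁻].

CA = 3.24 mmol/kg

[CO2*] = KH · pCO2 = 10^(−1.57) × 822×10^-6 = 2.212×10^-5 mol/kg
α₀ = 1/(1 + K1/[H⁺] + K1K2/[H⁺]²) = 1/(1 + 10^+2.12 + 10^+0.86) = 0.007139
DIC = [CO2*]/α₀ = 2.212×10^-5 / 0.007139 = 3.099 mmol/kg
CA = (α₁ + 2α₂)·DIC = (0.9411 + 2×0.05172) × 3.099 = 3.24 mmol/kg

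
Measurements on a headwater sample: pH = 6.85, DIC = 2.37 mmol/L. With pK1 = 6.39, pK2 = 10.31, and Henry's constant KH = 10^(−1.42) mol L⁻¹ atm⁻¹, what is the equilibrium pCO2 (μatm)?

α₀ = 1 / (1 + K1/[H⁺] + K1K2/[H⁺]²) = 1 / (1 + 10^+0.46 + 10^-3.00)
   = 1 / (1 + 2.8840 + 0.0010000) = 1/3.8850 = 0.2574
[CO2*] = α₀ × DIC = 0.2574 × 2.37 = 0.6100 mmol/L
pCO2 = [CO2*]/KH = 6.100×10^-4 / 3.802×10^-2 = 1.60×10^4 μatm

pCO2 = 1.60×10^4 μatm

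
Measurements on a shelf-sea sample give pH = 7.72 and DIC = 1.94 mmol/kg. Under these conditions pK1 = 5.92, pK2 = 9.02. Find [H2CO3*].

α₀ = 1 / (1 + K1/[H⁺] + K1K2/[H⁺]²) = 1 / (1 + 10^+1.80 + 10^+0.50)
   = 1 / (1 + 63.096 + 3.1623) = 1/67.258 = 0.01487
[CO2*] = α₀ × DIC = 0.01487 × 1.94 = 0.0288 mmol/kg

[CO2*] = 0.0288 mmol/kg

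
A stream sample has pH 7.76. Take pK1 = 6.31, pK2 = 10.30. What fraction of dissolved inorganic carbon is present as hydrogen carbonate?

α₁ = 0.963

α₁ = 1 / (1 + [H⁺]/K1 + K2/[H⁺]) = 1 / (1 + 10^-1.45 + 10^-2.54)
   = 1 / (1 + 0.035481 + 0.0028840) = 1/1.0384 = 0.9631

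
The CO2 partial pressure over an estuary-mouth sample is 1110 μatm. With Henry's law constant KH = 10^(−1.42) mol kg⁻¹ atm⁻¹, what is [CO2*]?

[CO2*] = 42.2 μmol/kg

KH = 10^(−1.42) = 3.802×10^-2 mol kg⁻¹ atm⁻¹
[CO2*] = KH · pCO2 = 3.802×10^-2 × 1110×10^-6 atm = 4.22×10^-5 mol/kg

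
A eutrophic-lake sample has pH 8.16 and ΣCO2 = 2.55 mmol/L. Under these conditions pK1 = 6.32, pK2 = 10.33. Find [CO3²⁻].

α₂ = 1 / (1 + [H⁺]/K2 + [H⁺]²/(K1K2)) = 1 / (1 + 10^+2.17 + 10^+0.33)
   = 1 / (1 + 147.91 + 2.1380) = 1/151.05 = 0.006620
[CO3²⁻] = α₂ × DIC = 0.006620 × 2.55 = 0.0169 mmol/L = 16.9 μmol/L

[CO3²⁻] = 16.9 μmol/L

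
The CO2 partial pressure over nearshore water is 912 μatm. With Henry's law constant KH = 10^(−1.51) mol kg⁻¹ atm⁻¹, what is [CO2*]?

[CO2*] = 28.2 μmol/kg

KH = 10^(−1.51) = 3.090×10^-2 mol kg⁻¹ atm⁻¹
[CO2*] = KH · pCO2 = 3.090×10^-2 × 912×10^-6 atm = 2.82×10^-5 mol/kg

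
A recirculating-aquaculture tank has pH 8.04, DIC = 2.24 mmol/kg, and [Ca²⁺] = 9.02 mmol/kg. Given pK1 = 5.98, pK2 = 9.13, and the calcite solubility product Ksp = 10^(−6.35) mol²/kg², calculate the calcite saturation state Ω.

α₂ = 1 / (1 + [H⁺]/K2 + [H⁺]²/(K1K2)) = 1 / (1 + 10^+1.09 + 10^-0.97)
   = 1 / (1 + 12.303 + 0.10715) = 1/13.410 = 0.07457
[CO3²⁻] = α₂ × DIC = 0.07457 × 2.24 = 0.1670 mmol/kg
Ksp = 10^(−6.35) = 4.467×10^-7
Ω = [Ca²⁺][CO3²⁻]/Ksp = (9.02×10^-3)(1.670×10^-4) / 4.467×10^-7 = 3.37

Ω = 3.37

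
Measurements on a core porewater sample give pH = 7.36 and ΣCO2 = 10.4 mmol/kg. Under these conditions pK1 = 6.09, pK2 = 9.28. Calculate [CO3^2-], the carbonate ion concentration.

α₂ = 1 / (1 + [H⁺]/K2 + [H⁺]²/(K1K2)) = 1 / (1 + 10^+1.92 + 10^+0.65)
   = 1 / (1 + 83.176 + 4.4668) = 1/88.643 = 0.01128
[CO3²⁻] = α₂ × DIC = 0.01128 × 10.4 = 0.117 mmol/kg

[CO3²⁻] = 0.117 mmol/kg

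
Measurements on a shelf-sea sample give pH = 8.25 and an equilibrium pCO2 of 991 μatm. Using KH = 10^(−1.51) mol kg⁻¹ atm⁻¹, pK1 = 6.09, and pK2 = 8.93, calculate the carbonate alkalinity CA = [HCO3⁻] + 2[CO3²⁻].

[CO2*] = KH · pCO2 = 10^(−1.51) × 991×10^-6 = 3.062×10^-5 mol/kg
α₀ = 1/(1 + K1/[H⁺] + K1K2/[H⁺]²) = 1/(1 + 10^+2.16 + 10^+1.48) = 0.005690
DIC = [CO2*]/α₀ = 3.062×10^-5 / 0.005690 = 5.382 mmol/kg
CA = (α₁ + 2α₂)·DIC = (0.8225 + 2×0.1718) × 5.382 = 6.28 mmol/kg

CA = 6.28 mmol/kg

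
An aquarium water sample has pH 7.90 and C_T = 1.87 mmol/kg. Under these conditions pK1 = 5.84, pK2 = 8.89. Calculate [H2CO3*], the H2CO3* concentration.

[CO2*] = 14.7 μmol/kg

α₀ = 1 / (1 + K1/[H⁺] + K1K2/[H⁺]²) = 1 / (1 + 10^+2.06 + 10^+1.07)
   = 1 / (1 + 114.82 + 11.749) = 1/127.56 = 0.007839
[CO2*] = α₀ × DIC = 0.007839 × 1.87 = 0.0147 mmol/kg = 14.7 μmol/kg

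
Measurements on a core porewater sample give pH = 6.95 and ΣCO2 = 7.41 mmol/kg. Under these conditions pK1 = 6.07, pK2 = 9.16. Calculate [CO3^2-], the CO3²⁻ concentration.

[CO3²⁻] = 0.0401 mmol/kg

α₂ = 1 / (1 + [H⁺]/K2 + [H⁺]²/(K1K2)) = 1 / (1 + 10^+2.21 + 10^+1.33)
   = 1 / (1 + 162.18 + 21.380) = 1/184.56 = 0.005418
[CO3²⁻] = α₂ × DIC = 0.005418 × 7.41 = 0.0401 mmol/kg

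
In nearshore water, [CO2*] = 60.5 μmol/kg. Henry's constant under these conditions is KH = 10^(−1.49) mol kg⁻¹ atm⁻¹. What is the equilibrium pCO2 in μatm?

KH = 10^(−1.49) = 3.236×10^-2 mol kg⁻¹ atm⁻¹
pCO2 = [CO2*]/KH = 60.5×10^-6 / 3.236×10^-2 = 1.87×10^-3 atm = 1870 μatm

pCO2 = 1870 μatm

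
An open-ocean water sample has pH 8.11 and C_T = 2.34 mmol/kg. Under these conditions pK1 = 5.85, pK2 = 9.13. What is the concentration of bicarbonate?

[HCO3⁻] = 2.13 mmol/kg

α₁ = 1 / (1 + [H⁺]/K1 + K2/[H⁺]) = 1 / (1 + 10^-2.26 + 10^-1.02)
   = 1 / (1 + 0.0054954 + 0.095499) = 1/1.1010 = 0.9083
[HCO3⁻] = α₁ × DIC = 0.9083 × 2.34 = 2.13 mmol/kg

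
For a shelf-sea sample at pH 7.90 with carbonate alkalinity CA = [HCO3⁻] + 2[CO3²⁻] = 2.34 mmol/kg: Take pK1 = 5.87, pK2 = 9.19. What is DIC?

DIC = 2.25 mmol/kg

CA = [HCO3⁻] + 2[CO3²⁻] = (α₁ + 2α₂)·DIC
At pH 7.90: [H⁺]/K1 = 10^-2.03 = 0.0093325, K2/[H⁺] = 10^-1.29 = 0.051286
α₁ = 1/(1 + 0.0093325 + 0.051286) = 1/1.0606 = 0.9428; α₂ = α₁·K2/[H⁺] = 0.04835
α₁ + 2α₂ = 1.0396
DIC = CA / (α₁ + 2α₂) = 2.34 / 1.0396 = 2.25 mmol/kg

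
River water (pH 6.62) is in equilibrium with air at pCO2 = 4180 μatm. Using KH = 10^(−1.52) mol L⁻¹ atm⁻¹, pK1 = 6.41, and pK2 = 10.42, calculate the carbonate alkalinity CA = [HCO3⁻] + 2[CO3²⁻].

CA = 0.205 mmol/L

[CO2*] = KH · pCO2 = 10^(−1.52) × 4180×10^-6 = 1.262×10^-4 mol/L
α₀ = 1/(1 + K1/[H⁺] + K1K2/[H⁺]²) = 1/(1 + 10^+0.21 + 10^-3.59) = 0.3814
DIC = [CO2*]/α₀ = 1.262×10^-4 / 0.3814 = 0.3310 mmol/L
CA = (α₁ + 2α₂)·DIC = (0.6185 + 2×9.803×10^-5) × 0.3310 = 0.205 mmol/L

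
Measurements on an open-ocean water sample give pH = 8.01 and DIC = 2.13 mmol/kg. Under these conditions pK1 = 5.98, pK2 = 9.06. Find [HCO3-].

[HCO3⁻] = 1.94 mmol/kg

α₁ = 1 / (1 + [H⁺]/K1 + K2/[H⁺]) = 1 / (1 + 10^-2.03 + 10^-1.05)
   = 1 / (1 + 0.0093325 + 0.089125) = 1/1.0985 = 0.9104
[HCO3⁻] = α₁ × DIC = 0.9104 × 2.13 = 1.94 mmol/kg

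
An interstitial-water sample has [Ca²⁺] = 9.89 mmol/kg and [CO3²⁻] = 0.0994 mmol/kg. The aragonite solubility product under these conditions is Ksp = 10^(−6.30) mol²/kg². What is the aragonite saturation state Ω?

Ω = 1.96

Ksp = 10^(−6.30) = 5.012×10^-7
Ω = [Ca²⁺][CO3²⁻]/Ksp = (9.89×10^-3)(0.0994×10^-3) / 5.012×10^-7 = 1.96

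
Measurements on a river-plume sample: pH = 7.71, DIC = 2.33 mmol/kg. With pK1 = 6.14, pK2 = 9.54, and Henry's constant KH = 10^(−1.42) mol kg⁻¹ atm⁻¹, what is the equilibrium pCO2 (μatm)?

α₀ = 1 / (1 + K1/[H⁺] + K1K2/[H⁺]²) = 1 / (1 + 10^+1.57 + 10^-0.26)
   = 1 / (1 + 37.154 + 0.54954) = 1/38.703 = 0.02584
[CO2*] = α₀ × DIC = 0.02584 × 2.33 = 0.06020 mmol/kg
pCO2 = [CO2*]/KH = 6.020×10^-5 / 3.802×10^-2 = 1580 μatm

pCO2 = 1580 μatm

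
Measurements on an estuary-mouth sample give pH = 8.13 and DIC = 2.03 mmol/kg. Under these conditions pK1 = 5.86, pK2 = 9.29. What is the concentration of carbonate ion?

[CO3²⁻] = 0.131 mmol/kg

α₂ = 1 / (1 + [H⁺]/K2 + [H⁺]²/(K1K2)) = 1 / (1 + 10^+1.16 + 10^-1.11)
   = 1 / (1 + 14.454 + 0.077625) = 1/15.532 = 0.06438
[CO3²⁻] = α₂ × DIC = 0.06438 × 2.03 = 0.131 mmol/kg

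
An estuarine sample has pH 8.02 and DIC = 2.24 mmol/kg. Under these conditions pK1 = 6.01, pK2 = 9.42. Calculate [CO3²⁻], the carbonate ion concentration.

[CO3²⁻] = 0.0850 mmol/kg

α₂ = 1 / (1 + [H⁺]/K2 + [H⁺]²/(K1K2)) = 1 / (1 + 10^+1.40 + 10^-0.61)
   = 1 / (1 + 25.119 + 0.24547) = 1/26.364 = 0.03793
[CO3²⁻] = α₂ × DIC = 0.03793 × 2.24 = 0.0850 mmol/kg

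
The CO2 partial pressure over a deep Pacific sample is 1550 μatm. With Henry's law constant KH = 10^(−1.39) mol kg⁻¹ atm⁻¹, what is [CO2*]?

[CO2*] = 63.1 μmol/kg

KH = 10^(−1.39) = 4.074×10^-2 mol kg⁻¹ atm⁻¹
[CO2*] = KH · pCO2 = 4.074×10^-2 × 1550×10^-6 atm = 6.31×10^-5 mol/kg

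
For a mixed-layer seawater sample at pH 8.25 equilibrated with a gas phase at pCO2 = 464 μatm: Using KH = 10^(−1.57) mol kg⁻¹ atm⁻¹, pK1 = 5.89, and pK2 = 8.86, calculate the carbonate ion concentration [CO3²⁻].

[CO3²⁻] = 0.702 mmol/kg

[CO2*] = KH · pCO2 = 10^(−1.57) × 464×10^-6 = 1.249×10^-5 mol/kg
α₀ = 1/(1 + K1/[H⁺] + K1K2/[H⁺]²) = 1/(1 + 10^+2.36 + 10^+1.75) = 0.003493
DIC = [CO2*]/α₀ = 1.249×10^-5 / 0.003493 = 3.576 mmol/kg
[CO3²⁻] = α₂·DIC; α₂ = 0.1964, so [CO3²⁻] = 0.1964 × 3.576 = 0.702 mmol/kg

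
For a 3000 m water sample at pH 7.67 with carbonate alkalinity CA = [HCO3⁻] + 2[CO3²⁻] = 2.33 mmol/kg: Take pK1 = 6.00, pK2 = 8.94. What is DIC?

DIC = 2.26 mmol/kg

CA = [HCO3⁻] + 2[CO3²⁻] = (α₁ + 2α₂)·DIC
At pH 7.67: [H⁺]/K1 = 10^-1.67 = 0.021380, K2/[H⁺] = 10^-1.27 = 0.053703
α₁ = 1/(1 + 0.021380 + 0.053703) = 1/1.0751 = 0.9302; α₂ = α₁·K2/[H⁺] = 0.04995
α₁ + 2α₂ = 1.0301
DIC = CA / (α₁ + 2α₂) = 2.33 / 1.0301 = 2.26 mmol/kg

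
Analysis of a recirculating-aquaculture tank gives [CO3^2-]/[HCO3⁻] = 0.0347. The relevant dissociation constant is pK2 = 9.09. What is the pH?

From K2 = [H⁺][CO3^2-]/[HCO3⁻]:  pH = pK2 + log₁₀([CO3^2-]/[HCO3⁻])
log₁₀(0.0347) = -1.460
pH = 9.09 + (-1.460) = 7.63

pH = 7.63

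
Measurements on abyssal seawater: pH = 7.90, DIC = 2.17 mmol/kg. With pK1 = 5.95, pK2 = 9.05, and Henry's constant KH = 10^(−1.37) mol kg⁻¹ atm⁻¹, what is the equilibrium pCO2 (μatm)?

pCO2 = 528 μatm

α₀ = 1 / (1 + K1/[H⁺] + K1K2/[H⁺]²) = 1 / (1 + 10^+1.95 + 10^+0.80)
   = 1 / (1 + 89.125 + 6.3096) = 1/96.435 = 0.01037
[CO2*] = α₀ × DIC = 0.01037 × 2.17 = 0.02250 mmol/kg
pCO2 = [CO2*]/KH = 2.250×10^-5 / 4.266×10^-2 = 528 μatm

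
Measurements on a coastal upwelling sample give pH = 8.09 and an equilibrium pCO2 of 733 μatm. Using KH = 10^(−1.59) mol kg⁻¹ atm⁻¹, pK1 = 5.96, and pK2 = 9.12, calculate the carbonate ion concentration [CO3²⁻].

[CO2*] = KH · pCO2 = 10^(−1.59) × 733×10^-6 = 1.884×10^-5 mol/kg
α₀ = 1/(1 + K1/[H⁺] + K1K2/[H⁺]²) = 1/(1 + 10^+2.13 + 10^+1.10) = 0.006735
DIC = [CO2*]/α₀ = 1.884×10^-5 / 0.006735 = 2.798 mmol/kg
[CO3²⁻] = α₂·DIC; α₂ = 0.08478, so [CO3²⁻] = 0.08478 × 2.798 = 0.237 mmol/kg

[CO3²⁻] = 0.237 mmol/kg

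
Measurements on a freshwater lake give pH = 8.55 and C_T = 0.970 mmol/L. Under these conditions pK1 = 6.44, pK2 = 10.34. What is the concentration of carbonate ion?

α₂ = 1 / (1 + [H⁺]/K2 + [H⁺]²/(K1K2)) = 1 / (1 + 10^+1.79 + 10^-0.32)
   = 1 / (1 + 61.660 + 0.47863) = 1/63.138 = 0.01584
[CO3²⁻] = α₂ × DIC = 0.01584 × 0.970 = 0.0154 mmol/L = 15.4 μmol/L

[CO3²⁻] = 15.4 μmol/L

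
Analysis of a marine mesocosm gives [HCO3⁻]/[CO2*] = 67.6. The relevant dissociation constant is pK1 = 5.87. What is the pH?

pH = 7.70

From K1 = [H⁺][HCO3⁻]/[CO2*]:  pH = pK1 + log₁₀([HCO3⁻]/[CO2*])
log₁₀(67.6) = +1.830
pH = 5.87 + (+1.830) = 7.70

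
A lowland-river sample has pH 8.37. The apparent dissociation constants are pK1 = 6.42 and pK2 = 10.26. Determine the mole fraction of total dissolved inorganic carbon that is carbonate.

α₂ = 1 / (1 + [H⁺]/K2 + [H⁺]²/(K1K2)) = 1 / (1 + 10^+1.89 + 10^-0.06)
   = 1 / (1 + 77.625 + 0.87096) = 1/79.496 = 0.01258

α₂ = 0.0126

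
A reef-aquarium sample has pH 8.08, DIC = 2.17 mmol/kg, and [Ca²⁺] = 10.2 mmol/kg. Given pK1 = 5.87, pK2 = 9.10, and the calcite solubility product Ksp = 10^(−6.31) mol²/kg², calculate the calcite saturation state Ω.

α₂ = 1 / (1 + [H⁺]/K2 + [H⁺]²/(K1K2)) = 1 / (1 + 10^+1.02 + 10^-1.19)
   = 1 / (1 + 10.471 + 0.064565) = 1/11.536 = 0.08669
[CO3²⁻] = α₂ × DIC = 0.08669 × 2.17 = 0.1881 mmol/kg
Ksp = 10^(−6.31) = 4.898×10^-7
Ω = [Ca²⁺][CO3²⁻]/Ksp = (10.2×10^-3)(1.881×10^-4) / 4.898×10^-7 = 3.92

Ω = 3.92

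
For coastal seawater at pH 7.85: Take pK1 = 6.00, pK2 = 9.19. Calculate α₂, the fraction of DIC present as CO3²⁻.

α₂ = 0.0431

α₂ = 1 / (1 + [H⁺]/K2 + [H⁺]²/(K1K2)) = 1 / (1 + 10^+1.34 + 10^-0.51)
   = 1 / (1 + 21.878 + 0.30903) = 1/23.187 = 0.04313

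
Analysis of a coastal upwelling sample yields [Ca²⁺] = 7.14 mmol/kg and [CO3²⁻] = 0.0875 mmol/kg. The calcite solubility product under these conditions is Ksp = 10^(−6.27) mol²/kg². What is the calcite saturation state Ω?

Ksp = 10^(−6.27) = 5.370×10^-7
Ω = [Ca²⁺][CO3²⁻]/Ksp = (7.14×10^-3)(0.0875×10^-3) / 5.370×10^-7 = 1.16

Ω = 1.16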